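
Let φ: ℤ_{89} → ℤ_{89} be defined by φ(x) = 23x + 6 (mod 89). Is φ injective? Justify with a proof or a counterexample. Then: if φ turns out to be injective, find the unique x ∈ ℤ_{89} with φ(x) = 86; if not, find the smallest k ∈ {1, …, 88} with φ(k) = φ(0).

77

Recall: φ is injective when φ(s) = φ(t) forces s = t.
Suppose φ(s) = φ(t) in ℤ_{89}. Then 23s + 6 ≡ 23t + 6 (mod 89), so 23(s − t) ≡ 0 (mod 89).
Since gcd(23, 89) = 1, 23 is invertible modulo 89, thus s − t ≡ 0 (mod 89), i.e. s = t.
Hence φ is injective.
We now compute 23⁻¹ mod 89 explicitly. Euclid's algorithm: 89 = 3·23 + 20, 23 = 1·20 + 3, 20 = 6·3 + 2, 3 = 1·2 + 1; back-substituting gives 1 = 31·23 − 8·89, so 23⁻¹ ≡ 31 (mod 89).
Since φ is injective, we find φ⁻¹(86): we need 23x ≡ 86 − 6 ≡ 80 (mod 89). Using 23⁻¹ = 31: x ≡ 31·80 = 2480 = 27·89 + 77, so x = 77.
Check: φ(77) = 23·77 + 6 = 1777 = 19·89 + 86 ≡ 86 (mod 89).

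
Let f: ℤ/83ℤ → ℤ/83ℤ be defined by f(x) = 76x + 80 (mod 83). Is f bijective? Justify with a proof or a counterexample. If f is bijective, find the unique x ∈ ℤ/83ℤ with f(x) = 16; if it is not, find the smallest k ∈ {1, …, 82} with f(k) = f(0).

If f(u) = f(v), then 76u ≡ 76v (mod 83). Because gcd(76, 83) = 1, we may cancel 76 to get u ≡ v (mod 83).
We now compute 76⁻¹ mod 83 explicitly. Euclid's algorithm: 83 = 1·76 + 7, 76 = 10·7 + 6, 7 = 1·6 + 1; back-substituting gives 1 = 71·76 − 65·83, so 76⁻¹ ≡ 71 (mod 83).
For any y ∈ ℤ/83ℤ, x = 71(y − 80) mod 83 satisfies f(x) = 76·71(y − 80) + 80 ≡ y (since 76·71 ≡ 1 mod 83). So every y has a preimage.
Therefore f is bijective.
Since f is bijective, we compute f⁻¹(16): solve 76x + 80 ≡ 16 (mod 83), i.e. 76x ≡ 19 (mod 83).
Multiplying by 76⁻¹ = 71 gives x ≡ 71·19 = 1349 = 16·83 + 21 ≡ 21 (mod 83).
Check: f(21) = 76·21 + 80 = 1676 = 20·83 + 16 ≡ 16 (mod 83).

21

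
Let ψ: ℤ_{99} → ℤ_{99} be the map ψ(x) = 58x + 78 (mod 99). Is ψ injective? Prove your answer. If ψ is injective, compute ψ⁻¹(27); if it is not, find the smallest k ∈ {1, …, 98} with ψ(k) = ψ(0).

Suppose ψ(x_1) = ψ(x_2) in ℤ_{99}. Then 58x_1 + 78 ≡ 58x_2 + 78 (mod 99), therefore 58(x_1 − x_2) ≡ 0 (mod 99).
Since gcd(58, 99) = 1, 58 is invertible modulo 99, hence x_1 − x_2 ≡ 0 (mod 99), i.e. x_1 = x_2.
Hence ψ is injective.
We now compute 58⁻¹ mod 99 explicitly. Euclid's algorithm: 99 = 1·58 + 41, 58 = 1·41 + 17, 41 = 2·17 + 7, 17 = 2·7 + 3, 7 = 2·3 + 1; back-substituting gives 1 = 70·58 − 41·99, so 58⁻¹ ≡ 70 (mod 99).
Since ψ is injective, we find ψ⁻¹(27): we need 58x ≡ 27 − 78 ≡ 48 (mod 99). Using 58⁻¹ = 70: x ≡ 70·48 = 3360 = 33·99 + 93, so x = 93.
Check: ψ(93) = 58·93 + 78 = 5472 = 55·99 + 27 ≡ 27 (mod 99).

93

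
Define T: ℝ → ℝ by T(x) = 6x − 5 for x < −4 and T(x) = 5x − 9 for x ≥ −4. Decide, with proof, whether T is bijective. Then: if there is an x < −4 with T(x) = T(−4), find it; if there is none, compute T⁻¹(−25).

-16/5

Both pieces are strictly increasing (slopes 6 and 5), so each is injective on its own interval.
The left piece maps (−∞, −4) onto (−∞, −29); the right piece maps [−4, ∞) onto [−29, ∞).
Since −29 = −29, the images partition ℝ: T is injective and surjective, hence bijective.
Because the two images are disjoint, no x < −4 has T(x) = T(−4), so we compute T⁻¹(−25): −25 lies in [−29, ∞), so solve 5x − 9 = −25: x = (−25 + 9)/5 = −16/5.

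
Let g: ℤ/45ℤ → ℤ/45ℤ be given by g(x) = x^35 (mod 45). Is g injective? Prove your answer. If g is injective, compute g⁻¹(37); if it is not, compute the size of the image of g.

35

g(0) = 0^35 = 0.
g(15): Repeated squaring mod 45: 15^1 ≡ 15, 15^2 ≡ 15² = 225 ≡ 0, 15^4 ≡ 0² = 0, 15^8 ≡ 0² = 0, 15^16 ≡ 0² = 0, 15^32 ≡ 0² = 0. Since 35 = 32 + 2 + 1, 15^35 ≡ 0·0·15: 0·0 = 0, then 0·15 = 0. So 15^35 ≡ 0 (mod 45).
So g(0) = g(15) = 0 while 0 ≠ 15, therefore g is not injective.
Since g is not injective, we determine |image(g)|. Computing x^35 mod 45 for each x (by repeated squaring, reducing mod 45 at every step), the values g(0), g(1), …, g(44) are: 0, 1, 23, 27, 34, 20, 36, 13, 17, 9, 10, 41, 18, 7, 29, 0, 31, 8, 27, 19, 5, 36, 43, 2, 9, 40, 26, 18, 37, 14, 0, 16, 38, 27, 4, 35, 36, 28, 32, 9, 25, 11, 18, 22, 44.
The distinct values are {0, 1, 2, 4, 5, 7, 8, 9, 10, 11, 13, 14, 16, 17, 18, 19, 20, 22, 23, 25, 26, 27, 28, 29, 31, 32, 34, 35, 36, 37, 38, 40, 41, 43, 44}; there are 35 of them.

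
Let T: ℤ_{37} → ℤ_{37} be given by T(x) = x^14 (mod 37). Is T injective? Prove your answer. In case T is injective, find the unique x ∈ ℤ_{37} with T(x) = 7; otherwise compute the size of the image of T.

19

T(18): Repeated squaring mod 37: 18^1 ≡ 18, 18^2 ≡ 18² = 324 ≡ 28, 18^4 ≡ 28² = 784 ≡ 7, 18^8 ≡ 7² = 49 ≡ 12. Since 14 = 8 + 4 + 2, 18^14 ≡ 12·7·28: 12·7 = 84 ≡ 10, then 10·28 = 280 ≡ 21. So 18^14 ≡ 21 (mod 37).
T(19): Repeated squaring mod 37: 19^1 ≡ 19, 19^2 ≡ 19² = 361 ≡ 28, 19^4 ≡ 28² = 784 ≡ 7, 19^8 ≡ 7² = 49 ≡ 12. Since 14 = 8 + 4 + 2, 19^14 ≡ 12·7·28: 12·7 = 84 ≡ 10, then 10·28 = 280 ≡ 21. So 19^14 ≡ 21 (mod 37).
So T(18) = T(19) = 21 while 18 ≠ 19, thus T is not injective.
Since T is not injective, we determine |image(T)|. Computing x^14 mod 37 for each x (by repeated squaring, reducing mod 37 at every step), the values T(0), T(1), …, T(36) are: 0, 1, 30, 16, 12, 28, 36, 9, 27, 34, 26, 10, 7, 25, 11, 4, 33, 3, 21, 21, 3, 33, 4, 11, 25, 7, 10, 26, 34, 27, 9, 36, 28, 12, 16, 30, 1.
The distinct values are {0, 1, 3, 4, 7, 9, 10, 11, 12, 16, 21, 25, 26, 27, 28, 30, 33, 34, 36}; there are 19 of them.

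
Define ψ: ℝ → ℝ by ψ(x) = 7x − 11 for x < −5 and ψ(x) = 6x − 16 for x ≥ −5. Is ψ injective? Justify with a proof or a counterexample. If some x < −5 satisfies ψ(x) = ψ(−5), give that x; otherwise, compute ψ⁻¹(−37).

Both pieces are strictly increasing (slopes 7 and 6), so each is injective on its own interval.
The left piece maps (−∞, −5) onto (−∞, −46); the right piece maps [−5, ∞) onto [−46, ∞).
These images are disjoint, so no value is attained by both pieces. Therefore ψ is injective.
Because the two images are disjoint, no x < −5 has ψ(x) = ψ(−5), so we compute ψ⁻¹(−37): −37 lies in [−46, ∞), so solve 6x − 16 = −37: x = (−37 + 16)/6 = −7/2.

-7/2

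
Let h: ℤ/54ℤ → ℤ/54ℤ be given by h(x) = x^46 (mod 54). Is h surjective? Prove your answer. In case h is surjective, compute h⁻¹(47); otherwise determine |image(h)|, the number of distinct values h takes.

h(0) = 0^46 = 0.
h(6): Repeated squaring mod 54: 6^1 ≡ 6, 6^2 ≡ 6² = 36, 6^4 ≡ 36² = 1296 ≡ 0, 6^8 ≡ 0² = 0, 6^16 ≡ 0² = 0, 6^32 ≡ 0² = 0. Since 46 = 32 + 8 + 4 + 2, 6^46 ≡ 0·0·0·36: 0·0 = 0, then 0·0 = 0, then 0·36 = 0. So 6^46 ≡ 0 (mod 54).
So h(0) = h(6) = 0 while 0 ≠ 6, therefore h is not injective.
A non-injective map from the 54-element set ℤ/54ℤ to itself takes at most 53 distinct values, so it cannot be surjective. Thus h is not surjective.
Since h is not surjective, we determine |image(h)|. Computing x^46 mod 54 for each x (by repeated squaring, reducing mod 54 at every step), the values h(0), h(1), …, h(53) are: 0, 1, 52, 27, 4, 49, 0, 7, 46, 27, 10, 43, 0, 13, 40, 27, 16, 37, 0, 19, 34, 27, 22, 31, 0, 25, 28, 27, 28, 25, 0, 31, 22, 27, 34, 19, 0, 37, 16, 27, 40, 13, 0, 43, 10, 27, 46, 7, 0, 49, 4, 27, 52, 1.
The distinct values are {0, 1, 4, 7, 10, 13, 16, 19, 22, 25, 27, 28, 31, 34, 37, 40, 43, 46, 49, 52}; there are 20 of them.

20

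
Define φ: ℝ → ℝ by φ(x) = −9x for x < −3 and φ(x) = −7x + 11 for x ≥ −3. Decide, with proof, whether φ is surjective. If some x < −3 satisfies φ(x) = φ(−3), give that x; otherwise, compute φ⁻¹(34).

-32/9

Both pieces are strictly decreasing (slopes −9 and −7), so each is injective on its own interval.
The left piece maps (−∞, −3) onto (27, ∞); the right piece maps [−3, ∞) onto (−∞, 32].
The union (27, ∞) ∪ (−∞, 32] covers ℝ, so φ is surjective.
For the follow-up: the images overlap, so an x < −3 with φ(x) = φ(−3) exists. φ(−3) = 32; solving −9x = 32 for x < −3 gives x = (32 − 0)/(−9) = −32/9.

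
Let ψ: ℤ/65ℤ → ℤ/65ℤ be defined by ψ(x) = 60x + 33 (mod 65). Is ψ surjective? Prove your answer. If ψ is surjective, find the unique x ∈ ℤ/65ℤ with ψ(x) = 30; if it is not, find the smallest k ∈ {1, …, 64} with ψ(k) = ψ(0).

13

Recall that ψ is surjective if every y in the codomain equals ψ(x) for some x in the domain.
Since gcd(60, 65) = 5, we have 60x ≡ 0 (mod 5) for all x, so ψ(x) ≡ 3 (mod 5).
But 0 ≢ 3 (mod 5), so 0 ∈ ℤ/65ℤ has no preimage. Hence ψ is not surjective.
Since ψ is not surjective, we find the least positive k with ψ(k) = ψ(0): this means 60k ≡ 0 (mod 65), i.e. 65 ∣ 60k. Since gcd(60, 65) = 5, dividing through by 5 this holds exactly when 13 ∣ 12k, and as gcd(12, 13) = 1, exactly when 13 ∣ k.
The smallest positive such k is 13.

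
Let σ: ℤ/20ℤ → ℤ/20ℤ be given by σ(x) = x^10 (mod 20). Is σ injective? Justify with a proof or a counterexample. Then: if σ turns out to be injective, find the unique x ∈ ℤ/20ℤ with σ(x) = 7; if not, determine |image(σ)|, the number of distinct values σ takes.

6

σ(4): Repeated squaring mod 20: 4^1 ≡ 4, 4^2 ≡ 4² = 16, 4^4 ≡ 16² = 256 ≡ 16, 4^8 ≡ 16² = 256 ≡ 16. Since 10 = 8 + 2, 4^10 ≡ 16·16: 16·16 = 256 ≡ 16. So 4^10 ≡ 16 (mod 20).
σ(6): Repeated squaring mod 20: 6^1 ≡ 6, 6^2 ≡ 6² = 36 ≡ 16, 6^4 ≡ 16² = 256 ≡ 16, 6^8 ≡ 16² = 256 ≡ 16. Since 10 = 8 + 2, 6^10 ≡ 16·16: 16·16 = 256 ≡ 16. So 6^10 ≡ 16 (mod 20).
So σ(4) = σ(6) = 16 while 4 ≠ 6, hence σ is not injective.
Since σ is not injective, we determine |image(σ)|. Computing x^10 mod 20 for each x (by repeated squaring, reducing mod 20 at every step), the values σ(0), σ(1), …, σ(19) are: 0, 1, 4, 9, 16, 5, 16, 9, 4, 1, 0, 1, 4, 9, 16, 5, 16, 9, 4, 1.
The distinct values are {0, 1, 4, 5, 9, 16}; there are 6 of them.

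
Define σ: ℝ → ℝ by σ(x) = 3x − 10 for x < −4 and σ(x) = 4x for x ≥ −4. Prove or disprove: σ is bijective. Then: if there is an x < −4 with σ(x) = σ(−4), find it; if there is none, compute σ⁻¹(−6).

-3/2

Both pieces are strictly increasing (slopes 3 and 4), so each is injective on its own interval.
The left piece maps (−∞, −4) onto (−∞, −22); the right piece maps [−4, ∞) onto [−16, ∞).
The images leave a gap (−22 has no preimage), so σ is not surjective, hence not bijective.
Because the two images are disjoint, no x < −4 has σ(x) = σ(−4), so we compute σ⁻¹(−6): −6 lies in [−16, ∞), so solve 4x = −6: x = (−6 − 0)/4 = −3/2.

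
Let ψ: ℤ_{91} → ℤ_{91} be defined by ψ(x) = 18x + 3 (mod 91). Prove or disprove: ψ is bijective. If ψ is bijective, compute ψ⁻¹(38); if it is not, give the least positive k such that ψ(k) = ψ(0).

If ψ(x_1) = ψ(x_2), then 18x_1 ≡ 18x_2 (mod 91). Because gcd(18, 91) = 1, we may cancel 18 to get x_1 ≡ x_2 (mod 91).
We now compute 18⁻¹ mod 91 explicitly. Euclid's algorithm: 91 = 5·18 + 1; back-substituting gives 1 = 86·18 − 17·91, so 18⁻¹ ≡ 86 (mod 91).
For any y ∈ ℤ_{91}, x = 86(y − 3) mod 91 satisfies ψ(x) = 18·86(y − 3) + 3 ≡ y (since 18·86 ≡ 1 mod 91). So every y has a preimage.
Thus ψ is bijective.
Since ψ is bijective, we find ψ⁻¹(38): we need 18x ≡ 38 − 3 ≡ 35 (mod 91). Using 18⁻¹ = 86: x ≡ 86·35 = 3010 = 33·91 + 7, so x = 7.
Check: ψ(7) = 18·7 + 3 = 129 = 1·91 + 38 ≡ 38 (mod 91).

7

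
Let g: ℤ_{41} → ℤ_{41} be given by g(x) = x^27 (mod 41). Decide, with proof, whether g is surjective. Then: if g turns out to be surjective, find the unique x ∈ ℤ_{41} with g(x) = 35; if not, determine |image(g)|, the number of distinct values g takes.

30

Since 41 is prime, the nonzero elements of ℤ_{41} form a cyclic group of order 40.
As gcd(27, 40) = 1, raising to the 27th power is a bijection on this group: if s^27 ≡ t^27 then (st^{−1})^27 = 1, and the only element of order dividing gcd(27, 40) = 1 is 1, so s = t.
With g(0) = 0 this makes g injective on all of ℤ_{41}, hence bijective (finite equal-size domain and codomain). In particular g is surjective.
Since g is surjective, we find the preimage of 35. The inverse of x ↦ x^27 on (ℤ_{41})^× is x ↦ x^3, because 27·3 = 81 = 2·40 + 1 ≡ 1 (mod 40) and x^{40} = 1 for x ≠ 0 (Fermat). So g⁻¹(35) = 35^3 mod 41.
Repeated squaring mod 41: 35^1 ≡ 35, 35^2 ≡ 35² = 1225 ≡ 36. Since 3 = 2 + 1, 35^3 ≡ 36·35: 36·35 = 1260 ≡ 30. So 35^3 ≡ 30 (mod 41).
Hence g⁻¹(35) = 30.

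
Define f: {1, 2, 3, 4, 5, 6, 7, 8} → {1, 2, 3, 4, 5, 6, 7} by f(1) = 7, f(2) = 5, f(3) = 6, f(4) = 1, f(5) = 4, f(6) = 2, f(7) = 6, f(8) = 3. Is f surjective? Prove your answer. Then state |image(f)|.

7

Every element of the codomain has a preimage: 1 = f(4), 2 = f(6), 3 = f(8), 4 = f(5), 5 = f(2), 6 = f(3), 7 = f(1).
So f is surjective.
The image of f is {1, 2, 3, 4, 5, 6, 7}, which has 7 elements.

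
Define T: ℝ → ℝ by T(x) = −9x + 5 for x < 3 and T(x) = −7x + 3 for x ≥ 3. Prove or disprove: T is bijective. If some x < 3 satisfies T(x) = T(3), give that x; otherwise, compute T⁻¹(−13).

23/9

Both pieces are strictly decreasing (slopes −9 and −7), so each is injective on its own interval.
The left piece maps (−∞, 3) onto (−22, ∞); the right piece maps [3, ∞) onto (−∞, −18].
These images overlap. In particular T(3) = −18 (right piece), and solving −9x + 5 = −18 on the left piece gives x = 23/9 < 3.
So T(23/9) = T(3) with 23/9 ≠ 3, and T is not injective, hence not bijective. This x = 23/9 is the requested value below 3.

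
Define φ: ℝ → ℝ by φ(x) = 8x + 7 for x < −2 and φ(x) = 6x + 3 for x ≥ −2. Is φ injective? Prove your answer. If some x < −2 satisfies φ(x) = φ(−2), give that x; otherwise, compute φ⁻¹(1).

-1/3

Both pieces are strictly increasing (slopes 8 and 6), so each is injective on its own interval.
The left piece maps (−∞, −2) onto (−∞, −9); the right piece maps [−2, ∞) onto [−9, ∞).
These images are disjoint, so no value is attained by both pieces. Thus φ is injective.
Because the two images are disjoint, no x < −2 has φ(x) = φ(−2), so we compute φ⁻¹(1): 1 lies in [−9, ∞), so solve 6x + 3 = 1: x = (1 − 3)/6 = −1/3.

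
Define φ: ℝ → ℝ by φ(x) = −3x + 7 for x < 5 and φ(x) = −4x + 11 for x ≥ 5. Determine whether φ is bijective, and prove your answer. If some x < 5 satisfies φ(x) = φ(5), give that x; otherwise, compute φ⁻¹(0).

Both pieces are strictly decreasing (slopes −3 and −4), so each is injective on its own interval.
The left piece maps (−∞, 5) onto (−8, ∞); the right piece maps [5, ∞) onto (−∞, −9].
The images leave a gap (−8 has no preimage), so φ is not surjective, hence not bijective.
Because the two images are disjoint, no x < 5 has φ(x) = φ(5), so we compute φ⁻¹(0): 0 lies in (−8, ∞), so solve −3x + 7 = 0: x = (0 − 7)/(−3) = 7/3.

7/3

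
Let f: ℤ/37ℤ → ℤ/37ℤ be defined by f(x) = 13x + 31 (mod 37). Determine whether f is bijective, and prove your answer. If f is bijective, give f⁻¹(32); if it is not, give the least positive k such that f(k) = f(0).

If f(a) = f(b), then 13a ≡ 13b (mod 37). Because gcd(13, 37) = 1, we may cancel 13 to get a ≡ b (mod 37).
We now compute 13⁻¹ mod 37 explicitly. Euclid's algorithm: 37 = 2·13 + 11, 13 = 1·11 + 2, 11 = 5·2 + 1; back-substituting gives 1 = 20·13 − 7·37, so 13⁻¹ ≡ 20 (mod 37).
For any y ∈ ℤ/37ℤ, x = 20(y − 31) mod 37 satisfies f(x) = 13·20(y − 31) + 31 ≡ y (since 13·20 ≡ 1 mod 37). So every y has a preimage.
Therefore f is bijective.
Since f is bijective, we compute f⁻¹(32): solve 13x + 31 ≡ 32 (mod 37), i.e. 13x ≡ 1 (mod 37).
Multiplying by 13⁻¹ = 20 gives x ≡ 20·1 = 20 ≡ 20 (mod 37).
Check: f(20) = 13·20 + 31 = 291 = 7·37 + 32 ≡ 32 (mod 37).

20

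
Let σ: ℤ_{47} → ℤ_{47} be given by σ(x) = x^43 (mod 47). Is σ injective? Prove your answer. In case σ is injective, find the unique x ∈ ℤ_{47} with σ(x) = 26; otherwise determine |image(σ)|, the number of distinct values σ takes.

Since 47 is prime, the nonzero elements of ℤ_{47} form a cyclic group of order 46.
As gcd(43, 46) = 1, raising to the 43rd power is a bijection on this group: if a^43 ≡ b^43 then (ab^{−1})^43 = 1, and the only element of order dividing gcd(43, 46) = 1 is 1, so a = b.
With σ(0) = 0 this makes σ injective on all of ℤ_{47}, hence bijective (finite equal-size domain and codomain). In particular σ is injective.
Since σ is injective, we find the preimage of 26. The inverse of x ↦ x^43 on (ℤ_{47})^× is x ↦ x^15, because 43·15 = 645 = 14·46 + 1 ≡ 1 (mod 46) and x^{46} = 1 for x ≠ 0 (Fermat). So σ⁻¹(26) = 26^15 mod 47.
Repeated squaring mod 47: 26^1 ≡ 26, 26^2 ≡ 26² = 676 ≡ 18, 26^4 ≡ 18² = 324 ≡ 42, 26^8 ≡ 42² = 1764 ≡ 25. Since 15 = 8 + 4 + 2 + 1, 26^15 ≡ 25·42·18·26: 25·42 = 1050 ≡ 16, then 16·18 = 288 ≡ 6, then 6·26 = 156 ≡ 15. So 26^15 ≡ 15 (mod 47).
Hence σ⁻¹(26) = 15.

15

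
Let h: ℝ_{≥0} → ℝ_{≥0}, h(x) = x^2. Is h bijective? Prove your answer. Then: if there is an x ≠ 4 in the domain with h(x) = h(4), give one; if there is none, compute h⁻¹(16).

4

On ℝ_{≥0}, x ↦ x^2 is strictly increasing (injective) and for any y ∈ ℝ_{≥0} the 2nd root y^{1/2} lies in ℝ_{≥0} (surjective). So h is bijective.
Since x ↦ x^2 is strictly increasing on ℝ_{≥0}, it is injective there, so no x ≠ 4 in the domain has h(x) = h(4). We therefore compute h⁻¹(16) = 16^{1/2} = 4 (indeed 4^2 = 16).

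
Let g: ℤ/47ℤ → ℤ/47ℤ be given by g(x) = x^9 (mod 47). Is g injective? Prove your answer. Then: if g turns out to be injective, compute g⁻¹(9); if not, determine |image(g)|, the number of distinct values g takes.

36

Since 47 is prime, the nonzero elements of ℤ/47ℤ form a cyclic group of order 46.
As gcd(9, 46) = 1, raising to the 9th power is a bijection on this group: if a^9 ≡ b^9 then (ab^{−1})^9 = 1, and the only element of order dividing gcd(9, 46) = 1 is 1, so a = b.
With g(0) = 0 this makes g injective on all of ℤ/47ℤ, hence bijective (finite equal-size domain and codomain). In particular g is injective.
Since g is injective, we find the preimage of 9. The inverse of x ↦ x^9 on (ℤ/47ℤ)^× is x ↦ x^41, because 9·41 = 369 = 8·46 + 1 ≡ 1 (mod 46) and x^{46} = 1 for x ≠ 0 (Fermat). So g⁻¹(9) = 9^41 mod 47.
Repeated squaring mod 47: 9^1 ≡ 9, 9^2 ≡ 9² = 81 ≡ 34, 9^4 ≡ 34² = 1156 ≡ 28, 9^8 ≡ 28² = 784 ≡ 32, 9^16 ≡ 32² = 1024 ≡ 37, 9^32 ≡ 37² = 1369 ≡ 6. Since 41 = 32 + 8 + 1, 9^41 ≡ 6·32·9: 6·32 = 192 ≡ 4, then 4·9 = 36. So 9^41 ≡ 36 (mod 47).
Hence g⁻¹(9) = 36.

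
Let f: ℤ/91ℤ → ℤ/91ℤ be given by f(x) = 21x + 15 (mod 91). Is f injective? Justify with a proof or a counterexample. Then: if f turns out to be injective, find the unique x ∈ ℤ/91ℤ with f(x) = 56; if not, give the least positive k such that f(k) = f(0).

13

We have gcd(21, 91) = 7 > 1. Taking x_1 = 0 and x_2 = 13: f(0) = 15 and f(13) = 21·13 + 15 = 288 ≡ 15 (mod 91).
So f(0) = f(13) while 0 ≠ 13, therefore f is not injective.
Since f is not injective, we find the least positive k with f(k) = f(0): this means 21k ≡ 0 (mod 91), i.e. 91 ∣ 21k. Since gcd(21, 91) = 7, dividing through by 7 this holds exactly when 13 ∣ 3k, and as gcd(3, 13) = 1, exactly when 13 ∣ k.
The smallest positive such k is 13.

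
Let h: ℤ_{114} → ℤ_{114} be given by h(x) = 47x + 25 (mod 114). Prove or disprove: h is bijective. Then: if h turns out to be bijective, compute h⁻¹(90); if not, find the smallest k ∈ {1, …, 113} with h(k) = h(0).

79

Suppose h(x_1) = h(x_2) in ℤ_{114}. Then 47x_1 + 25 ≡ 47x_2 + 25 (mod 114), so 47(x_1 − x_2) ≡ 0 (mod 114).
Since gcd(47, 114) = 1, 47 is invertible modulo 114, therefore x_1 − x_2 ≡ 0 (mod 114), i.e. x_1 = x_2.
We now compute 47⁻¹ mod 114 explicitly. Euclid's algorithm: 114 = 2·47 + 20, 47 = 2·20 + 7, 20 = 2·7 + 6, 7 = 1·6 + 1; back-substituting gives 1 = 17·47 − 7·114, so 47⁻¹ ≡ 17 (mod 114).
Then y ↦ 17(y − 25) is a two-sided inverse to h, so every y ∈ ℤ_{114} has a preimage.
Therefore h is bijective.
Since h is bijective, we compute h⁻¹(90): solve 47x + 25 ≡ 90 (mod 114), i.e. 47x ≡ 65 (mod 114).
Multiplying by 47⁻¹ = 17 gives x ≡ 17·65 = 1105 = 9·114 + 79 ≡ 79 (mod 114).
Check: h(79) = 47·79 + 25 = 3738 = 32·114 + 90 ≡ 90 (mod 114).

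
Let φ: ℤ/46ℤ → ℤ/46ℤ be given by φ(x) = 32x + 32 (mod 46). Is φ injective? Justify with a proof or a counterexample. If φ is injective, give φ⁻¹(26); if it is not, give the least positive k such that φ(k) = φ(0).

Recall that φ is injective when φ(s) = φ(t) forces s = t.
We have gcd(32, 46) = 2 > 1. Taking s = 0 and t = 23: φ(0) = 32 and φ(23) = 32·23 + 32 = 768 ≡ 32 (mod 46).
So φ(0) = φ(23) while 0 ≠ 23, thus φ is not injective.
Since φ is not injective, we find the least positive k with φ(k) = φ(0): this means 32k ≡ 0 (mod 46), i.e. 46 ∣ 32k. Since gcd(32, 46) = 2, dividing through by 2 this holds exactly when 23 ∣ 16k, and as gcd(16, 23) = 1, exactly when 23 ∣ k.
The smallest positive such k is 23.

23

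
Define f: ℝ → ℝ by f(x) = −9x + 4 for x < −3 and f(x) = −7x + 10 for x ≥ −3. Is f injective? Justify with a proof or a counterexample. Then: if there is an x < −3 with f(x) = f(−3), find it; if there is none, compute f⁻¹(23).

Both pieces are strictly decreasing (slopes −9 and −7), so each is injective on its own interval.
The left piece maps (−∞, −3) onto (31, ∞); the right piece maps [−3, ∞) onto (−∞, 31].
These images are disjoint, so no value is attained by both pieces. Therefore f is injective.
Because the two images are disjoint, no x < −3 has f(x) = f(−3), so we compute f⁻¹(23): 23 lies in (−∞, 31], so solve −7x + 10 = 23: x = (23 − 10)/(−7) = −13/7.

-13/7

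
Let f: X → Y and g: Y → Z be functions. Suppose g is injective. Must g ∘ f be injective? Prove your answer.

No. Take X = {1, 2}, Y = Z = {1, 2, 3, 4}, f(1) = f(2) = 1, and g = identity (injective).
Then (g ∘ f)(1) = (g ∘ f)(2) = 1 with 1 ≠ 2, so g ∘ f is not injective.

not injective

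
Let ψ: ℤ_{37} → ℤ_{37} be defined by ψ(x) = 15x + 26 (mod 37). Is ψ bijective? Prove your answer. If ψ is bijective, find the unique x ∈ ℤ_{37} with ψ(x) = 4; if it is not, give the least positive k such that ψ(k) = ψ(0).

1

Suppose ψ(a) = ψ(b) in ℤ_{37}. Then 15a + 26 ≡ 15b + 26 (mod 37), hence 15(a − b) ≡ 0 (mod 37).
Since gcd(15, 37) = 1, 15 is invertible modulo 37, so a − b ≡ 0 (mod 37), i.e. a = b.
We now compute 15⁻¹ mod 37 explicitly. Euclid's algorithm: 37 = 2·15 + 7, 15 = 2·7 + 1; back-substituting gives 1 = 5·15 − 2·37, so 15⁻¹ ≡ 5 (mod 37).
For any y ∈ ℤ_{37}, x = 5(y − 26) mod 37 satisfies ψ(x) = 15·5(y − 26) + 26 ≡ y (since 15·5 ≡ 1 mod 37). So every y has a preimage.
Hence ψ is bijective.
Since ψ is bijective, we compute ψ⁻¹(4): solve 15x + 26 ≡ 4 (mod 37), i.e. 15x ≡ 15 (mod 37).
Multiplying by 15⁻¹ = 5 gives x ≡ 5·15 = 75 = 2·37 + 1 ≡ 1 (mod 37).
Check: ψ(1) = 15·1 + 26 = 41 = 1·37 + 4 ≡ 4 (mod 37).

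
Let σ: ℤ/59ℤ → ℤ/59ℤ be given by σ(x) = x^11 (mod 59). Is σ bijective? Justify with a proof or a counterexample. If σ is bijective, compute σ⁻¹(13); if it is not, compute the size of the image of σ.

34

Since 59 is prime, the nonzero elements of ℤ/59ℤ form a cyclic group of order 58.
As gcd(11, 58) = 1, raising to the 11th power is a bijection on this group: if u^11 ≡ v^11 then (uv^{−1})^11 = 1, and the only element of order dividing gcd(11, 58) = 1 is 1, so u = v.
With σ(0) = 0 this makes σ injective on all of ℤ/59ℤ, hence bijective (finite equal-size domain and codomain). In particular σ is bijective.
Since σ is bijective, we find the preimage of 13. The inverse of x ↦ x^11 on (ℤ/59ℤ)^× is x ↦ x^37, because 11·37 = 407 = 7·58 + 1 ≡ 1 (mod 58) and x^{58} = 1 for x ≠ 0 (Fermat). So σ⁻¹(13) = 13^37 mod 59.
Repeated squaring mod 59: 13^1 ≡ 13, 13^2 ≡ 13² = 169 ≡ 51, 13^4 ≡ 51² = 2601 ≡ 5, 13^8 ≡ 5² = 25, 13^16 ≡ 25² = 625 ≡ 35, 13^32 ≡ 35² = 1225 ≡ 45. Since 37 = 32 + 4 + 1, 13^37 ≡ 45·5·13: 45·5 = 225 ≡ 48, then 48·13 = 624 ≡ 34. So 13^37 ≡ 34 (mod 59).
Hence σ⁻¹(13) = 34.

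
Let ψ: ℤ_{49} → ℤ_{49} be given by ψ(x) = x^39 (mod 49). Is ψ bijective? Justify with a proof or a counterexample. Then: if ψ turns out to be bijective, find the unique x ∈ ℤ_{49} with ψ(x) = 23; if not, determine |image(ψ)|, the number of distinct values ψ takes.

ψ(3): Repeated squaring mod 49: 3^1 ≡ 3, 3^2 ≡ 3² = 9, 3^4 ≡ 9² = 81 ≡ 32, 3^8 ≡ 32² = 1024 ≡ 44, 3^16 ≡ 44² = 1936 ≡ 25, 3^32 ≡ 25² = 625 ≡ 37. Since 39 = 32 + 4 + 2 + 1, 3^39 ≡ 37·32·9·3: 37·32 = 1184 ≡ 8, then 8·9 = 72 ≡ 23, then 23·3 = 69 ≡ 20. So 3^39 ≡ 20 (mod 49).
ψ(5): Repeated squaring mod 49: 5^1 ≡ 5, 5^2 ≡ 5² = 25, 5^4 ≡ 25² = 625 ≡ 37, 5^8 ≡ 37² = 1369 ≡ 46, 5^16 ≡ 46² = 2116 ≡ 9, 5^32 ≡ 9² = 81 ≡ 32. Since 39 = 32 + 4 + 2 + 1, 5^39 ≡ 32·37·25·5: 32·37 = 1184 ≡ 8, then 8·25 = 200 ≡ 4, then 4·5 = 20. So 5^39 ≡ 20 (mod 49).
So ψ(3) = ψ(5) = 20 while 3 ≠ 5, hence ψ is not injective, hence not bijective.
Since ψ is not bijective, we determine |image(ψ)|. Computing x^39 mod 49 for each x (by repeated squaring, reducing mod 49 at every step), the values ψ(0), ψ(1), …, ψ(48) are: 0, 1, 43, 20, 36, 20, 27, 0, 29, 8, 27, 43, 34, 6, 0, 8, 22, 34, 1, 48, 34, 0, 36, 36, 41, 8, 13, 13, 0, 15, 1, 48, 15, 27, 41, 0, 43, 15, 6, 22, 41, 20, 0, 22, 29, 13, 29, 6, 48.
The distinct values are {0, 1, 6, 8, 13, 15, 20, 22, 27, 29, 34, 36, 41, 43, 48}; there are 15 of them.

15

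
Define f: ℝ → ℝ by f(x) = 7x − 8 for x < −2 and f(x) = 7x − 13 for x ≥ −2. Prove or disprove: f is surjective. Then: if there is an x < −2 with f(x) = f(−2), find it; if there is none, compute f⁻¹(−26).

-19/7

Both pieces are strictly increasing (slopes 7 and 7), so each is injective on its own interval.
The left piece maps (−∞, −2) onto (−∞, −22); the right piece maps [−2, ∞) onto [−27, ∞).
The union (−∞, −22) ∪ [−27, ∞) covers ℝ, so f is surjective.
For the follow-up: the images overlap, so an x < −2 with f(x) = f(−2) exists. f(−2) = −27; solving 7x − 8 = −27 for x < −2 gives x = (−27 + 8)/7 = −19/7.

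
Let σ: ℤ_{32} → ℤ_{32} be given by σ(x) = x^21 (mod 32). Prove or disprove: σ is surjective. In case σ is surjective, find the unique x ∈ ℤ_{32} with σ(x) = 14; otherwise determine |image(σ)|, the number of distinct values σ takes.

17

σ(0) = 0^21 = 0.
σ(2): Repeated squaring mod 32: 2^1 ≡ 2, 2^2 ≡ 2² = 4, 2^4 ≡ 4² = 16, 2^8 ≡ 16² = 256 ≡ 0, 2^16 ≡ 0² = 0. Since 21 = 16 + 4 + 1, 2^21 ≡ 0·16·2: 0·16 = 0, then 0·2 = 0. So 2^21 ≡ 0 (mod 32).
So σ(0) = σ(2) = 0 while 0 ≠ 2, so σ is not injective.
A non-injective map from the 32-element set ℤ_{32} to itself takes at most 31 distinct values, so it cannot be surjective. Thus σ is not surjective.
Since σ is not surjective, we determine |image(σ)|. Computing x^21 mod 32 for each x (by repeated squaring, reducing mod 32 at every step), the values σ(0), σ(1), …, σ(31) are: 0, 1, 0, 19, 0, 21, 0, 7, 0, 9, 0, 27, 0, 29, 0, 15, 0, 17, 0, 3, 0, 5, 0, 23, 0, 25, 0, 11, 0, 13, 0, 31.
The distinct values are {0, 1, 3, 5, 7, 9, 11, 13, 15, 17, 19, 21, 23, 25, 27, 29, 31}; there are 17 of them.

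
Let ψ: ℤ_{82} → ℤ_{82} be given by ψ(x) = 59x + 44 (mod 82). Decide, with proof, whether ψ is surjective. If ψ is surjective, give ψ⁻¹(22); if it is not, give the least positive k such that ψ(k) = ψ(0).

58

Since gcd(59, 82) = 1, 59 is invertible modulo 82. Euclid's algorithm: 82 = 1·59 + 23, 59 = 2·23 + 13, 23 = 1·13 + 10, 13 = 1·10 + 3, 10 = 3·3 + 1; back-substituting gives 1 = 57·59 − 41·82, so 59⁻¹ ≡ 57 (mod 82).
For any y ∈ ℤ_{82}, x = 57(y − 44) mod 82 satisfies ψ(x) = 59·57(y − 44) + 44 ≡ y (since 59·57 ≡ 1 mod 82). So every y has a preimage.
Therefore ψ is surjective.
Since ψ is surjective, we compute ψ⁻¹(22): solve 59x + 44 ≡ 22 (mod 82), i.e. 59x ≡ 60 (mod 82).
Multiplying by 59⁻¹ = 57 gives x ≡ 57·60 = 3420 = 41·82 + 58 ≡ 58 (mod 82).
Check: ψ(58) = 59·58 + 44 = 3466 = 42·82 + 22 ≡ 22 (mod 82).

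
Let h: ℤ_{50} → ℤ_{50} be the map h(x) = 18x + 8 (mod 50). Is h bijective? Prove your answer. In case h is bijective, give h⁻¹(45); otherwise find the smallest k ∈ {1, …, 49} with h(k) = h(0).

25

Recall that h is injective when h(u) = h(v) forces u = v.
We have gcd(18, 50) = 2 > 1. Taking u = 0 and v = 25: h(0) = 8 and h(25) = 18·25 + 8 = 458 ≡ 8 (mod 50).
So h(0) = h(25) while 0 ≠ 25, therefore h is not injective, hence not bijective.
Since h is not bijective, we find the least positive k with h(k) = h(0): this means 18k ≡ 0 (mod 50), i.e. 50 ∣ 18k. Since gcd(18, 50) = 2, dividing through by 2 this holds exactly when 25 ∣ 9k, and as gcd(9, 25) = 1, exactly when 25 ∣ k.
The smallest positive such k is 25.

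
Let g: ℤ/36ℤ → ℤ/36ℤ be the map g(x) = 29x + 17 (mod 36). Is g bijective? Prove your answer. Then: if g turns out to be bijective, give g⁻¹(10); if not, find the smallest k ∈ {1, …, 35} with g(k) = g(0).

1

If g(u) = g(v), then 29u ≡ 29v (mod 36). Because gcd(29, 36) = 1, we may cancel 29 to get u ≡ v (mod 36).
We now compute 29⁻¹ mod 36 explicitly. Euclid's algorithm: 36 = 1·29 + 7, 29 = 4·7 + 1; back-substituting gives 1 = 5·29 − 4·36, so 29⁻¹ ≡ 5 (mod 36).
For any y ∈ ℤ/36ℤ, x = 5(y − 17) mod 36 satisfies g(x) = 29·5(y − 17) + 17 ≡ y (since 29·5 ≡ 1 mod 36). So every y has a preimage.
Hence g is bijective.
Since g is bijective, we find g⁻¹(10): we need 29x ≡ 10 − 17 ≡ 29 (mod 36). Using 29⁻¹ = 5: x ≡ 5·29 = 145 = 4·36 + 1, so x = 1.
Check: g(1) = 29·1 + 17 = 46 = 1·36 + 10 ≡ 10 (mod 36).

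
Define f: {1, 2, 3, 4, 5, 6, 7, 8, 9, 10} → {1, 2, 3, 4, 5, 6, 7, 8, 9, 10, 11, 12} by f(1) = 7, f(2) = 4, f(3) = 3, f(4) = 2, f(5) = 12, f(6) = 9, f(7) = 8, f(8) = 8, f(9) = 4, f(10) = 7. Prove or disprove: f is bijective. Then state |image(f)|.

f(7) = 8 = f(8) with 7 ≠ 8, so f is not injective, hence not bijective.
The image of f is {2, 3, 4, 7, 8, 9, 12}, which has 7 elements.

7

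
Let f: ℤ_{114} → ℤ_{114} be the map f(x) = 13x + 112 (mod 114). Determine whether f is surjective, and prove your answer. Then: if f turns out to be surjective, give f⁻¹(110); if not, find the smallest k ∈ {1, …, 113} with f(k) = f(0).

Recall that f is surjective if every y in the codomain equals f(x) for some x in the domain.
Since gcd(13, 114) = 1, 13 is invertible modulo 114. Euclid's algorithm: 114 = 8·13 + 10, 13 = 1·10 + 3, 10 = 3·3 + 1; back-substituting gives 1 = 79·13 − 9·114, so 13⁻¹ ≡ 79 (mod 114).
For any y ∈ ℤ_{114}, x = 79(y − 112) mod 114 satisfies f(x) = 13·79(y − 112) + 112 ≡ y (since 13·79 ≡ 1 mod 114). So every y has a preimage.
Hence f is surjective.
Since f is surjective, we find f⁻¹(110): we need 13x ≡ 110 − 112 ≡ 112 (mod 114). Using 13⁻¹ = 79: x ≡ 79·112 = 8848 = 77·114 + 70, so x = 70.
Check: f(70) = 13·70 + 112 = 1022 = 8·114 + 110 ≡ 110 (mod 114).

70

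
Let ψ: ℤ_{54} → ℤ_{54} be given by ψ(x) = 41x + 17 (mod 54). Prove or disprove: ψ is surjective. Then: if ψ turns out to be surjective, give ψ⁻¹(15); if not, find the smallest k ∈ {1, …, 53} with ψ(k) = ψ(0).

Since gcd(41, 54) = 1, 41 is invertible modulo 54. Euclid's algorithm: 54 = 1·41 + 13, 41 = 3·13 + 2, 13 = 6·2 + 1; back-substituting gives 1 = 29·41 − 22·54, so 41⁻¹ ≡ 29 (mod 54).
For any y ∈ ℤ_{54}, x = 29(y − 17) mod 54 satisfies ψ(x) = 41·29(y − 17) + 17 ≡ y (since 41·29 ≡ 1 mod 54). So every y has a preimage.
Thus ψ is surjective.
Since ψ is surjective, we find ψ⁻¹(15): we need 41x ≡ 15 − 17 ≡ 52 (mod 54). Using 41⁻¹ = 29: x ≡ 29·52 = 1508 = 27·54 + 50, so x = 50.
Check: ψ(50) = 41·50 + 17 = 2067 = 38·54 + 15 ≡ 15 (mod 54).

50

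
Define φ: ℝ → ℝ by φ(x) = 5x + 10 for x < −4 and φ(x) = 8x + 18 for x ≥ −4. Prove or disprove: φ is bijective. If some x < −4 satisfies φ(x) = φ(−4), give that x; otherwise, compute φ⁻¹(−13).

Both pieces are strictly increasing (slopes 5 and 8), so each is injective on its own interval.
The left piece maps (−∞, −4) onto (−∞, −10); the right piece maps [−4, ∞) onto [−14, ∞).
These images overlap. In particular φ(−4) = −14 (right piece), and solving 5x + 10 = −14 on the left piece gives x = −24/5 < −4.
So φ(−24/5) = φ(−4) with −24/5 ≠ −4, and φ is not injective, hence not bijective. This x = −24/5 is the requested value below −4.

-24/5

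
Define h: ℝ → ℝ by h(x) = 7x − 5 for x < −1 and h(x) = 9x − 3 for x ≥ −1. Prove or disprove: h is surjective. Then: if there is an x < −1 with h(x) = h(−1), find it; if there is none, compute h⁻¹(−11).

-8/9

Both pieces are strictly increasing (slopes 7 and 9), so each is injective on its own interval.
The left piece maps (−∞, −1) onto (−∞, −12); the right piece maps [−1, ∞) onto [−12, ∞).
These images together cover ℝ, so h is surjective.
Because the two images are disjoint, no x < −1 has h(x) = h(−1), so we compute h⁻¹(−11): −11 lies in [−12, ∞), so solve 9x − 3 = −11: x = (−11 + 3)/9 = −8/9.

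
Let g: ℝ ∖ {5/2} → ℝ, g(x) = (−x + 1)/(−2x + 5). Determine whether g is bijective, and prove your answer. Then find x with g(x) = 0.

If g(x) = 1/2, cross-multiplying gives −2(−x + 1) = −1(−2x + 5), which simplifies to −2 = −5 — false.  So 1/2 has no preimage and g is not surjective.
Therefore g is not bijective.
Solving g(x) = 0: cross-multiplying gives −x + 1 = 0(−2x + 5), which rearranges to −1x = −1, so x = 1.

1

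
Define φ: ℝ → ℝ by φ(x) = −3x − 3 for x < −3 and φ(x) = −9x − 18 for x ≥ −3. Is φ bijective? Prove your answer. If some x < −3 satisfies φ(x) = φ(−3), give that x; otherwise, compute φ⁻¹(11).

-4

Both pieces are strictly decreasing (slopes −3 and −9), so each is injective on its own interval.
The left piece maps (−∞, −3) onto (6, ∞); the right piece maps [−3, ∞) onto (−∞, 9].
These images overlap. In particular φ(−3) = 9 (right piece), and solving −3x − 3 = 9 on the left piece gives x = −4 < −3.
So φ(−4) = φ(−3) with −4 ≠ −3, and φ is not injective, hence not bijective. This x = −4 is the requested value below −3.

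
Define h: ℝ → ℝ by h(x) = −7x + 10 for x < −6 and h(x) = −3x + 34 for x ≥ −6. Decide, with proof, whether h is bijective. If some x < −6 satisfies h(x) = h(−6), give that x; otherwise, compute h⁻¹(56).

-46/7

Both pieces are strictly decreasing (slopes −7 and −3), so each is injective on its own interval.
The left piece maps (−∞, −6) onto (52, ∞); the right piece maps [−6, ∞) onto (−∞, 52].
Since 52 = 52, the images partition ℝ: h is injective and surjective, hence bijective.
Because the two images are disjoint, no x < −6 has h(x) = h(−6), so we compute h⁻¹(56): 56 lies in (52, ∞), so solve −7x + 10 = 56: x = (56 − 10)/(−7) = −46/7.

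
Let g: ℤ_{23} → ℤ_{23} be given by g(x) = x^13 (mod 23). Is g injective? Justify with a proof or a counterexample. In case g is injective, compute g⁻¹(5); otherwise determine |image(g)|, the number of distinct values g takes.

15

Since 23 is prime, the nonzero elements of ℤ_{23} form a cyclic group of order 22.
As gcd(13, 22) = 1, raising to the 13th power is a bijection on this group: if u^13 ≡ v^13 then (uv^{−1})^13 = 1, and the only element of order dividing gcd(13, 22) = 1 is 1, so u = v.
With g(0) = 0 this makes g injective on all of ℤ_{23}, hence bijective (finite equal-size domain and codomain). In particular g is injective.
Since g is injective, we find the preimage of 5. The inverse of x ↦ x^13 on (ℤ_{23})^× is x ↦ x^17, because 13·17 = 221 = 10·22 + 1 ≡ 1 (mod 22) and x^{22} = 1 for x ≠ 0 (Fermat). So g⁻¹(5) = 5^17 mod 23.
Repeated squaring mod 23: 5^1 ≡ 5, 5^2 ≡ 5² = 25 ≡ 2, 5^4 ≡ 2² = 4, 5^8 ≡ 4² = 16, 5^16 ≡ 16² = 256 ≡ 3. Since 17 = 16 + 1, 5^17 ≡ 3·5: 3·5 = 15. So 5^17 ≡ 15 (mod 23).
Hence g⁻¹(5) = 15.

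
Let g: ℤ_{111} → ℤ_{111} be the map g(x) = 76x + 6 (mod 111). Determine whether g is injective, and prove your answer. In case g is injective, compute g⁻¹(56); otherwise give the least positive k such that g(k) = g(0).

62

If g(s) = g(t), then 76s ≡ 76t (mod 111). Because gcd(76, 111) = 1, we may cancel 76 to get s ≡ t (mod 111).
Therefore g is injective.
We now compute 76⁻¹ mod 111 explicitly. Euclid's algorithm: 111 = 1·76 + 35, 76 = 2·35 + 6, 35 = 5·6 + 5, 6 = 1·5 + 1; back-substituting gives 1 = 19·76 − 13·111, so 76⁻¹ ≡ 19 (mod 111).
Since g is injective, we find g⁻¹(56): we need 76x ≡ 56 − 6 ≡ 50 (mod 111). Using 76⁻¹ = 19: x ≡ 19·50 = 950 = 8·111 + 62, so x = 62.
Check: g(62) = 76·62 + 6 = 4718 = 42·111 + 56 ≡ 56 (mod 111).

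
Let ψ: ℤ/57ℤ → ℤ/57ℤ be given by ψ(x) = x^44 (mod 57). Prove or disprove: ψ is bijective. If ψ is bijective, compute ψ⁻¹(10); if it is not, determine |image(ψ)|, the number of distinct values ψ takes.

20

ψ(8): Repeated squaring mod 57: 8^1 ≡ 8, 8^2 ≡ 8² = 64 ≡ 7, 8^4 ≡ 7² = 49, 8^8 ≡ 49² = 2401 ≡ 7, 8^16 ≡ 7² = 49, 8^32 ≡ 49² = 2401 ≡ 7. Since 44 = 32 + 8 + 4, 8^44 ≡ 7·7·49: 7·7 = 49, then 49·49 = 2401 ≡ 7. So 8^44 ≡ 7 (mod 57).
ψ(11): Repeated squaring mod 57: 11^1 ≡ 11, 11^2 ≡ 11² = 121 ≡ 7, 11^4 ≡ 7² = 49, 11^8 ≡ 49² = 2401 ≡ 7, 11^16 ≡ 7² = 49, 11^32 ≡ 49² = 2401 ≡ 7. Since 44 = 32 + 8 + 4, 11^44 ≡ 7·7·49: 7·7 = 49, then 49·49 = 2401 ≡ 7. So 11^44 ≡ 7 (mod 57).
So ψ(8) = ψ(11) = 7 while 8 ≠ 11, therefore ψ is not injective, hence not bijective.
Since ψ is not bijective, we determine |image(ψ)|. Computing x^44 mod 57 for each x (by repeated squaring, reducing mod 57 at every step), the values ψ(0), ψ(1), …, ψ(56) are: 0, 1, 28, 6, 43, 4, 54, 49, 7, 36, 55, 7, 30, 16, 4, 24, 25, 28, 39, 19, 1, 9, 25, 43, 42, 16, 49, 45, 55, 55, 45, 49, 16, 42, 43, 25, 9, 1, 19, 39, 28, 25, 24, 4, 16, 30, 7, 55, 36, 7, 49, 54, 4, 43, 6, 28, 1.
The distinct values are {0, 1, 4, 6, 7, 9, 16, 19, 24, 25, 28, 30, 36, 39, 42, 43, 45, 49, 54, 55}; there are 20 of them.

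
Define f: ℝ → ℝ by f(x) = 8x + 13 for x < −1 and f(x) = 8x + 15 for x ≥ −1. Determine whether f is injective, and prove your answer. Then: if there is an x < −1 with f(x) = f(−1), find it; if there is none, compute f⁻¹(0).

-13/8

Both pieces are strictly increasing (slopes 8 and 8), so each is injective on its own interval.
The left piece maps (−∞, −1) onto (−∞, 5); the right piece maps [−1, ∞) onto [7, ∞).
These images are disjoint, so no value is attained by both pieces. Hence f is injective.
Because the two images are disjoint, no x < −1 has f(x) = f(−1), so we compute f⁻¹(0): 0 lies in (−∞, 5), so solve 8x + 13 = 0: x = (0 − 13)/8 = −13/8.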